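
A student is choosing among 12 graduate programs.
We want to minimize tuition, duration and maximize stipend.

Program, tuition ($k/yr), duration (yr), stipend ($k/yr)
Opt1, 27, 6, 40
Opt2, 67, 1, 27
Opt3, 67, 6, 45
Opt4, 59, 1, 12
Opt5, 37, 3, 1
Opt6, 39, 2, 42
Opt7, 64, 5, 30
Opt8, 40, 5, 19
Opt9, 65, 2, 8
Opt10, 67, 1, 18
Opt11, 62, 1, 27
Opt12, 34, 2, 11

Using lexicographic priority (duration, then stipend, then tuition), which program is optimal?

First minimize duration: best is 1, kept {Opt2, Opt4, Opt10, Opt11}.
Then maximize stipend: best is 27, kept {Opt2, Opt11}.
Then minimize tuition: best is 62, kept {Opt11}.

Opt11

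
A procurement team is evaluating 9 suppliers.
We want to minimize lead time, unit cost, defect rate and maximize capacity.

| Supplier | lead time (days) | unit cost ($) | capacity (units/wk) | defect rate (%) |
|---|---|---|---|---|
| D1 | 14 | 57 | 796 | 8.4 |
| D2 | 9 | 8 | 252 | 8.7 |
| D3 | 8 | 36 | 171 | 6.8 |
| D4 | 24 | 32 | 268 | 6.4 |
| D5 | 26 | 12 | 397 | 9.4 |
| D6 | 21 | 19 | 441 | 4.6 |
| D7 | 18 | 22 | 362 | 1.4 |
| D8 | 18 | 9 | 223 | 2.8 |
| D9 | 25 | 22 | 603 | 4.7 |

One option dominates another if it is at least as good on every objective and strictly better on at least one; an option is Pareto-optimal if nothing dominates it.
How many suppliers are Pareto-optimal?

D1: not dominated (best capacity).
D2: not dominated (best unit cost).
D3: not dominated (best lead time).
D4: dominated by D6 (lead time 21≤24, unit cost 19≤32, capacity 441≥268, defect rate 4.6≤6.4).
D5: not dominated.
D6: not dominated.
D7: not dominated (best defect rate).
D8: not dominated.
D9: not dominated.
Pareto-optimal: D1, D2, D3, D5, D6, D7, D8, D9 → 8.

8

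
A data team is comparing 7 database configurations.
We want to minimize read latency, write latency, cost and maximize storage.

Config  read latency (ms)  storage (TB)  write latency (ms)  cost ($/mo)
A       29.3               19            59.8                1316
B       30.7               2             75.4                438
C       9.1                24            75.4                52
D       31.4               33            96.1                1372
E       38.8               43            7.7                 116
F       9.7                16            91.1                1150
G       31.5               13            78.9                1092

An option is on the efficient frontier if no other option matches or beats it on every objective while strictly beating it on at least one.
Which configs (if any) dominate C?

A: worse on read latency (29.3 vs 9.1).
B: worse on read latency (30.7 vs 9.1).
D: worse on read latency (31.4 vs 9.1).
E: worse on read latency (38.8 vs 9.1).
F: worse on read latency (9.7 vs 9.1).
G: worse on read latency (31.5 vs 9.1).
No option dominates C.

none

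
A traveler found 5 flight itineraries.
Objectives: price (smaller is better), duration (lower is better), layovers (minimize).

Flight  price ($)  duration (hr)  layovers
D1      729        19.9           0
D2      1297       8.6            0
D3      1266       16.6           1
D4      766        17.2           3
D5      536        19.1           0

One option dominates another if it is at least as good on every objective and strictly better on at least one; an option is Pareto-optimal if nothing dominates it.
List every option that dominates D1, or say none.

D5: price 536≤729, duration 19.1≤19.9, layovers 0≤0 — dominates D1.
Others (D2, D3, D4) are each worse than D1 on at least one objective.

D5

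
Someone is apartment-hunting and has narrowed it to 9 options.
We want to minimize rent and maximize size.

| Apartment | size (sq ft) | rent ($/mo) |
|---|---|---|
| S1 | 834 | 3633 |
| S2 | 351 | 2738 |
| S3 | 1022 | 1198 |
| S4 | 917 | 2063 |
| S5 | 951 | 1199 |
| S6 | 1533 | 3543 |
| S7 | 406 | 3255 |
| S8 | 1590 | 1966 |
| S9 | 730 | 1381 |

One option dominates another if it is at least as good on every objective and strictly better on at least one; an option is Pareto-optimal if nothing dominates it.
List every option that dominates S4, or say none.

S3, S5, S8

S3: size 1022≥917, rent 1198≤2063 — dominates S4.
S5: size 951≥917, rent 1199≤2063 — dominates S4.
S8: size 1590≥917, rent 1966≤2063 — dominates S4.
Others (S1, S2, S6, S7, S9) are each worse than S4 on at least one objective.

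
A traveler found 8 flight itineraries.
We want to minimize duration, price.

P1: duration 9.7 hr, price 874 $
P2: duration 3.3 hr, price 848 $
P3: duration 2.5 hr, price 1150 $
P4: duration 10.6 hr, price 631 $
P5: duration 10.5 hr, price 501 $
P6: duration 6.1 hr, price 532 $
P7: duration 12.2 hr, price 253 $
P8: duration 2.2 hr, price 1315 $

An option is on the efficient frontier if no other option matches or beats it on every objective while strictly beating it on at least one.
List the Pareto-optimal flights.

P1: dominated by P2 (duration 3.3≤9.7, price 848≤874).
P2: not dominated.
P3: not dominated.
P4: dominated by P5 (duration 10.5≤10.6, price 501≤631).
P5: not dominated.
P6: not dominated.
P7: not dominated (best price).
P8: not dominated (best duration).

P2, P3, P5, P6, P7, P8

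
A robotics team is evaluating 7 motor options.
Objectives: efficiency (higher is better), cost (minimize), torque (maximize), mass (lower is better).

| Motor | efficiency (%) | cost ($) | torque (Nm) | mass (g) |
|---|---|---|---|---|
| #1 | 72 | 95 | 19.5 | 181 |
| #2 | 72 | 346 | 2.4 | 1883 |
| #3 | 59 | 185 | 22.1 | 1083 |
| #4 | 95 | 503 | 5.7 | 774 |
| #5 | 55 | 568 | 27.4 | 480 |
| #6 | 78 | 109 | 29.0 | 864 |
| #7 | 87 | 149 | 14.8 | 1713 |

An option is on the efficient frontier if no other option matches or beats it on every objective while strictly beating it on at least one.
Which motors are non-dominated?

#1: not dominated (best cost).
#2: dominated by #1 (efficiency 72≥72, cost 95≤346, torque 19.5≥2.4, mass 181≤1883).
#3: dominated by #6 (efficiency 78≥59, cost 109≤185, torque 29.0≥22.1, mass 864≤1083).
#4: not dominated (best efficiency).
#5: not dominated.
#6: not dominated (best torque).
#7: not dominated.

#1, #4, #5, #6, #7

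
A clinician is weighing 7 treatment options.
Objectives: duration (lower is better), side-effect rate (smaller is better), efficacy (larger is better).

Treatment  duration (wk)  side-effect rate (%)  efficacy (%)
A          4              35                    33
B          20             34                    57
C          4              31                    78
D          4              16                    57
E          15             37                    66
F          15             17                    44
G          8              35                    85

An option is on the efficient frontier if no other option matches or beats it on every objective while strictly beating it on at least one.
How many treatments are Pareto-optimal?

3

A: dominated by C (duration 4≤4, side-effect rate 31≤35, efficacy 78≥33).
B: dominated by C (duration 4≤20, side-effect rate 31≤34, efficacy 78≥57).
C: not dominated.
D: not dominated (best side-effect rate).
E: dominated by C (duration 4≤15, side-effect rate 31≤37, efficacy 78≥66).
F: dominated by D (duration 4≤15, side-effect rate 16≤17, efficacy 57≥44).
G: not dominated (best efficacy).
Pareto-optimal: C, D, G → 3.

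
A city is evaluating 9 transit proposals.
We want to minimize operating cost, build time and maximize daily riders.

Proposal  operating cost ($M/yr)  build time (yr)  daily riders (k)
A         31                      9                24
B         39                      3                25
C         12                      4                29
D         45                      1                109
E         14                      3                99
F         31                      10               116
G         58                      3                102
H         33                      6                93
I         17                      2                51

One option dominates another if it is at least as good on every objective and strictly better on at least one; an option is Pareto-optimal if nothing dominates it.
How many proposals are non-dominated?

5

A: dominated by C (operating cost 12≤31, build time 4≤9, daily riders 29≥24).
B: dominated by E (operating cost 14≤39, build time 3≤3, daily riders 99≥25).
C: not dominated (best operating cost).
D: not dominated (best build time).
E: not dominated.
F: not dominated (best daily riders).
G: dominated by D (operating cost 45≤58, build time 1≤3, daily riders 109≥102).
H: dominated by E (operating cost 14≤33, build time 3≤6, daily riders 99≥93).
I: not dominated.
Pareto-optimal: C, D, E, F, I → 5.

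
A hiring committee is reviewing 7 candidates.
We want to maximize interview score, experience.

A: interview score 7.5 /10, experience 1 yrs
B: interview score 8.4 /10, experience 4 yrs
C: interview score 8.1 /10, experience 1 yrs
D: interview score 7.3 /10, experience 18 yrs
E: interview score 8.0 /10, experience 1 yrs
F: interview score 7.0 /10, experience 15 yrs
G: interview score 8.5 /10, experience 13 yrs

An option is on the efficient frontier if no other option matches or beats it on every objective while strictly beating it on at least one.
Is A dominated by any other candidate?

Yes

B vs A: interview score 8.4≥7.5, experience 4≥1 — B is at least as good on every objective and strictly better on at least one, so B dominates A.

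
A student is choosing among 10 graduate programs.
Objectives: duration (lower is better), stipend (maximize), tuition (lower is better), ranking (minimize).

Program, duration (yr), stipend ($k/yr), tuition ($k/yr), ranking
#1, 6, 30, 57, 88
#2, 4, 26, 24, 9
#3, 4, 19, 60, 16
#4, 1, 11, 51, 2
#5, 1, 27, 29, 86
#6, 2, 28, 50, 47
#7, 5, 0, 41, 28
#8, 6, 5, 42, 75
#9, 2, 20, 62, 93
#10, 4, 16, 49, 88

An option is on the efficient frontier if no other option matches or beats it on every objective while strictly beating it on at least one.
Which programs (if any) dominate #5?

none

#1: worse on duration (6 vs 1).
#2: worse on duration (4 vs 1).
#3: worse on duration (4 vs 1).
#4: worse on stipend (11 vs 27).
#6: worse on duration (2 vs 1).
#7: worse on duration (5 vs 1).
#8: worse on duration (6 vs 1).
#9: worse on duration (2 vs 1).
#10: worse on duration (4 vs 1).
No option dominates #5.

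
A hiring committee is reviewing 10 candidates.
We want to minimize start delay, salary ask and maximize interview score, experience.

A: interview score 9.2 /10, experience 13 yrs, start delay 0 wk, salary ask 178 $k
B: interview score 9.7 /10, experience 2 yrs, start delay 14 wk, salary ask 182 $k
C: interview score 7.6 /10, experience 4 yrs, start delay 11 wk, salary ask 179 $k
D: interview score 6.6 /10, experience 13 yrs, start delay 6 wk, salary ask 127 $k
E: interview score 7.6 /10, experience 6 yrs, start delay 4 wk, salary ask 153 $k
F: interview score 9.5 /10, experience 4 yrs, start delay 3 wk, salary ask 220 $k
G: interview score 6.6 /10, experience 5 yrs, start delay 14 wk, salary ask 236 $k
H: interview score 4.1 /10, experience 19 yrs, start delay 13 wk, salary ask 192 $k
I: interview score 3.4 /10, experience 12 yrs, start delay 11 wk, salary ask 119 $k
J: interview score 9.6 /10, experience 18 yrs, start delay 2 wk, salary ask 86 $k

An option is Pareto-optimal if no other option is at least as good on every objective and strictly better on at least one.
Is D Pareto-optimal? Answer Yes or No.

No

J vs D: interview score 9.6≥6.6, experience 18≥13, start delay 2≤6, salary ask 86≤127 — J is at least as good on every objective and strictly better on at least one, so J dominates D.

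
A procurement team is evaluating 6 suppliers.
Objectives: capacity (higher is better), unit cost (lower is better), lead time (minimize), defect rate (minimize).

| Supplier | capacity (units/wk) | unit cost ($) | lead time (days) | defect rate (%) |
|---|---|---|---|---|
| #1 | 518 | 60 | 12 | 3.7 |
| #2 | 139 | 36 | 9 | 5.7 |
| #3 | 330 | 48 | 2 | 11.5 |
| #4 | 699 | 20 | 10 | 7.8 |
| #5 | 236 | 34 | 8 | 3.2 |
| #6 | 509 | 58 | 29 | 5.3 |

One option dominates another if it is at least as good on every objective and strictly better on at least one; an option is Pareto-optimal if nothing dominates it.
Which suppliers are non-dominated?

#1: not dominated.
#2: dominated by #5 (capacity 236≥139, unit cost 34≤36, lead time 8≤9, defect rate 3.2≤5.7).
#3: not dominated (best lead time).
#4: not dominated (best capacity).
#5: not dominated (best defect rate).
#6: not dominated.

#1, #3, #4, #5, #6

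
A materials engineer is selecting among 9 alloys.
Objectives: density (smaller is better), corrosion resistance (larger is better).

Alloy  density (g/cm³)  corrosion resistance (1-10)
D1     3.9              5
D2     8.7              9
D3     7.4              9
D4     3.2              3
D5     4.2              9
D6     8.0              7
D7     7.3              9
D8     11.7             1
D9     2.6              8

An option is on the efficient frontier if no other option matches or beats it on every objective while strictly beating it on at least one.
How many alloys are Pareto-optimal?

2

D1: dominated by D9 (density 2.6≤3.9, corrosion resistance 8≥5).
D2: dominated by D3 (density 7.4≤8.7, corrosion resistance 9≥9).
D3: dominated by D5 (density 4.2≤7.4, corrosion resistance 9≥9).
D4: dominated by D9 (density 2.6≤3.2, corrosion resistance 8≥3).
D5: not dominated.
D6: dominated by D3 (density 7.4≤8.0, corrosion resistance 9≥7).
D7: dominated by D5 (density 4.2≤7.3, corrosion resistance 9≥9).
D8: dominated by D1 (density 3.9≤11.7, corrosion resistance 5≥1).
D9: not dominated (best density).
Pareto-optimal: D5, D9 → 2.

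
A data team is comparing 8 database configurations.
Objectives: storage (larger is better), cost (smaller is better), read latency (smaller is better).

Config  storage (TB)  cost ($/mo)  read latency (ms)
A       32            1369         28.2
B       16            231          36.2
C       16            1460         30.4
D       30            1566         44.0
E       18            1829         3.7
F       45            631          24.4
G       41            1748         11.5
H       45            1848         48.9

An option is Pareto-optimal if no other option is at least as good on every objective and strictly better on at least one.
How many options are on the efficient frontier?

A: dominated by F (storage 45≥32, cost 631≤1369, read latency 24.4≤28.2).
B: not dominated (best cost).
C: dominated by A (storage 32≥16, cost 1369≤1460, read latency 28.2≤30.4).
D: dominated by A (storage 32≥30, cost 1369≤1566, read latency 28.2≤44.0).
E: not dominated (best read latency).
F: not dominated.
G: not dominated.
H: dominated by F (storage 45≥45, cost 631≤1848, read latency 24.4≤48.9).
Pareto-optimal: B, E, F, G → 4.

4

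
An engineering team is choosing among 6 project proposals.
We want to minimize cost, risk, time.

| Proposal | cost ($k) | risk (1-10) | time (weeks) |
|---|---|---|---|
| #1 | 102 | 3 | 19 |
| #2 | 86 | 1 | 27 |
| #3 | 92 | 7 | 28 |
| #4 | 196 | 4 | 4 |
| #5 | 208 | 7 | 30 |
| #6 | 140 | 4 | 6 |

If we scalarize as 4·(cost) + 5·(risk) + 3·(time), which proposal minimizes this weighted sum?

#2

#1: 4·102 + 5·3 + 3·19 = 480
#2: 4·86 + 5·1 + 3·27 = 430
#3: 4·92 + 5·7 + 3·28 = 487
#4: 4·196 + 5·4 + 3·4 = 816
#5: 4·208 + 5·7 + 3·30 = 957
#6: 4·140 + 5·4 + 3·6 = 598
Lowest: #2 at 430.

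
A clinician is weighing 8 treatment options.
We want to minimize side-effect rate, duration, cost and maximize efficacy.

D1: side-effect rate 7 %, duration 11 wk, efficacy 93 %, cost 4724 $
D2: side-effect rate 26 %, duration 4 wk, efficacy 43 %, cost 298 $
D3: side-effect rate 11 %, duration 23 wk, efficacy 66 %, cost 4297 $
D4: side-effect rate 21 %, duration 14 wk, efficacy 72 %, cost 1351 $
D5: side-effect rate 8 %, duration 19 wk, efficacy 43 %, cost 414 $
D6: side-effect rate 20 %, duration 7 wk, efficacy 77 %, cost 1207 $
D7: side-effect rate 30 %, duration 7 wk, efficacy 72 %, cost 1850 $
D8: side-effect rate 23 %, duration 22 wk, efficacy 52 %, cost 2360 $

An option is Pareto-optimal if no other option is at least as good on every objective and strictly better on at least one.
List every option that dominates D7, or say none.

D6

D6: side-effect rate 20≤30, duration 7≤7, efficacy 77≥72, cost 1207≤1850 — dominates D7.
Others (D1, D2, D3, D4, D5, D8) are each worse than D7 on at least one objective.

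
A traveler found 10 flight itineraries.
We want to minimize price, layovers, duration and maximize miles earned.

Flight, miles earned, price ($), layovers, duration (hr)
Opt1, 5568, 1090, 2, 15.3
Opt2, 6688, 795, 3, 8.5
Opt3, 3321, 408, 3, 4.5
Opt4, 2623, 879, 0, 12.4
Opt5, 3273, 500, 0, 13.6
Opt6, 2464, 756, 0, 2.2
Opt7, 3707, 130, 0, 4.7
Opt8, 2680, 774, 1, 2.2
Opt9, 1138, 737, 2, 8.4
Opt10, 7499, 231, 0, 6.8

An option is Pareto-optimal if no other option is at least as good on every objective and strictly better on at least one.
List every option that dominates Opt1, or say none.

Opt10

Opt10: miles earned 7499≥5568, price 231≤1090, layovers 0≤2, duration 6.8≤15.3 — dominates Opt1.
Others (Opt2, Opt3, Opt4, Opt5, Opt6, Opt7, Opt8, Opt9) are each worse than Opt1 on at least one objective.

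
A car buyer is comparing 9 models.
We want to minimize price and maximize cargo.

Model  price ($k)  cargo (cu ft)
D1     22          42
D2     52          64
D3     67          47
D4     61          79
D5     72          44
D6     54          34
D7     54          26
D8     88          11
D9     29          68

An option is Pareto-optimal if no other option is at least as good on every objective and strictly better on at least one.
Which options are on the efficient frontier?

D1: not dominated (best price).
D2: dominated by D9 (price 29≤52, cargo 68≥64).
D3: dominated by D2 (price 52≤67, cargo 64≥47).
D4: not dominated (best cargo).
D5: dominated by D2 (price 52≤72, cargo 64≥44).
D6: dominated by D1 (price 22≤54, cargo 42≥34).
D7: dominated by D1 (price 22≤54, cargo 42≥26).
D8: dominated by D1 (price 22≤88, cargo 42≥11).
D9: not dominated.

D1, D4, D9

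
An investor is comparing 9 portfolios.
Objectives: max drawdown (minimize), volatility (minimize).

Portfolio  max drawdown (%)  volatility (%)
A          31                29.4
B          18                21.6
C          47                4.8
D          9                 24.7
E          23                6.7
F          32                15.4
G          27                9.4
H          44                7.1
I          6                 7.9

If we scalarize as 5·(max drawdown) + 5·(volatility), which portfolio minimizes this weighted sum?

A: 5·31 + 5·29.4 = 302.0
B: 5·18 + 5·21.6 = 198.0
C: 5·47 + 5·4.8 = 259.0
D: 5·9 + 5·24.7 = 168.5
E: 5·23 + 5·6.7 = 148.5
F: 5·32 + 5·15.4 = 237.0
G: 5·27 + 5·9.4 = 182.0
H: 5·44 + 5·7.1 = 255.5
I: 5·6 + 5·7.9 = 69.5
Lowest: I at 69.5.

I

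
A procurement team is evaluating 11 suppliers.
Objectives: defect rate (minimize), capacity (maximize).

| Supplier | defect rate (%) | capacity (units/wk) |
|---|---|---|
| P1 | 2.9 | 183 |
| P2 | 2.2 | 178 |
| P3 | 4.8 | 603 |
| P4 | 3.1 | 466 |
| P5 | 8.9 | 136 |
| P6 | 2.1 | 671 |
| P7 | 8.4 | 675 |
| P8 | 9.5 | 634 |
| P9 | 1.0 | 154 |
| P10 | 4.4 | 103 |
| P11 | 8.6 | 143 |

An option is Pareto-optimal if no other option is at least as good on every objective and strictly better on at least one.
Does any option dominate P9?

P1: worse on defect rate (2.9 vs 1.0).
P2: worse on defect rate (2.2 vs 1.0).
P3: worse on defect rate (4.8 vs 1.0).
P4: worse on defect rate (3.1 vs 1.0).
P5: worse on defect rate (8.9 vs 1.0).
P6: worse on defect rate (2.1 vs 1.0).
P7: worse on defect rate (8.4 vs 1.0).
P8: worse on defect rate (9.5 vs 1.0).
P10: worse on defect rate (4.4 vs 1.0).
P11: worse on defect rate (8.6 vs 1.0).
No option is at least as good as P9 on every objective and strictly better on one.

No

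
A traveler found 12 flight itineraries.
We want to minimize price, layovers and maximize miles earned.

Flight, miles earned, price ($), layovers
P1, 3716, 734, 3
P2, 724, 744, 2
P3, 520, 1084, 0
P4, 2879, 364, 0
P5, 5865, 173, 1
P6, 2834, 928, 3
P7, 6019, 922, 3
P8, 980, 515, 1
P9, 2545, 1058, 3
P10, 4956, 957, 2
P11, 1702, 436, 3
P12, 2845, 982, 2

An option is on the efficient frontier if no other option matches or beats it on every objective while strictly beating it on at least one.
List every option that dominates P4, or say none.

P1: worse on price (734 vs 364).
P2: worse on miles earned (724 vs 2879).
P3: worse on miles earned (520 vs 2879).
P5: worse on layovers (1 vs 0).
P6: worse on miles earned (2834 vs 2879).
P7: worse on price (922 vs 364).
P8: worse on miles earned (980 vs 2879).
P9: worse on miles earned (2545 vs 2879).
P10: worse on price (957 vs 364).
P11: worse on miles earned (1702 vs 2879).
P12: worse on miles earned (2845 vs 2879).
No option dominates P4.

none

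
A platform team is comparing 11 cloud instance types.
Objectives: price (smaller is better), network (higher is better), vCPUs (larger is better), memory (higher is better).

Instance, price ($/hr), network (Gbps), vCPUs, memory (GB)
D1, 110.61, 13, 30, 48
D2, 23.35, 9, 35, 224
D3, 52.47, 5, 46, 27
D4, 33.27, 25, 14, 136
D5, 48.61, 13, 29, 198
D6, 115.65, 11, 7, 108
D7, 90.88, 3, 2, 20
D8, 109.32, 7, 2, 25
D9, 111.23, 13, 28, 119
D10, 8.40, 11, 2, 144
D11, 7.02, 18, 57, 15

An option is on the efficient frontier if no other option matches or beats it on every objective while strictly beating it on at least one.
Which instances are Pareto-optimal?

D1: not dominated.
D2: not dominated (best memory).
D3: not dominated.
D4: not dominated (best network).
D5: not dominated.
D6: dominated by D4 (price 33.27≤115.65, network 25≥11, vCPUs 14≥7, memory 136≥108).
D7: dominated by D2 (price 23.35≤90.88, network 9≥3, vCPUs 35≥2, memory 224≥20).
D8: dominated by D2 (price 23.35≤109.32, network 9≥7, vCPUs 35≥2, memory 224≥25).
D9: dominated by D5 (price 48.61≤111.23, network 13≥13, vCPUs 29≥28, memory 198≥119).
D10: not dominated.
D11: not dominated (best price).

D1, D2, D3, D4, D5, D10, D11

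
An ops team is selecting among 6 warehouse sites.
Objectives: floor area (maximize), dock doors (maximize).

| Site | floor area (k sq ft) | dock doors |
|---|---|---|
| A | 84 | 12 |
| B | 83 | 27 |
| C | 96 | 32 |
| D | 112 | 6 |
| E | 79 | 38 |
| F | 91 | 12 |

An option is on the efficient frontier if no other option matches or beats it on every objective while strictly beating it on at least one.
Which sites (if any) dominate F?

C: floor area 96≥91, dock doors 32≥12 — dominates F.
Others (A, B, D, E) are each worse than F on at least one objective.

C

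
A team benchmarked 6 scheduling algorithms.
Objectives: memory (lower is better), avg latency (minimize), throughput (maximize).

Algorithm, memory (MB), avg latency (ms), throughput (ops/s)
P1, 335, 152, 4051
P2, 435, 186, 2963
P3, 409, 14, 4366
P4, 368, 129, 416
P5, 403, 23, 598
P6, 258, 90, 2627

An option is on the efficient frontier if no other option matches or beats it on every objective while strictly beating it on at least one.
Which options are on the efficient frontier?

P1: not dominated.
P2: dominated by P1 (memory 335≤435, avg latency 152≤186, throughput 4051≥2963).
P3: not dominated (best avg latency).
P4: dominated by P6 (memory 258≤368, avg latency 90≤129, throughput 2627≥416).
P5: not dominated.
P6: not dominated (best memory).

P1, P3, P5, P6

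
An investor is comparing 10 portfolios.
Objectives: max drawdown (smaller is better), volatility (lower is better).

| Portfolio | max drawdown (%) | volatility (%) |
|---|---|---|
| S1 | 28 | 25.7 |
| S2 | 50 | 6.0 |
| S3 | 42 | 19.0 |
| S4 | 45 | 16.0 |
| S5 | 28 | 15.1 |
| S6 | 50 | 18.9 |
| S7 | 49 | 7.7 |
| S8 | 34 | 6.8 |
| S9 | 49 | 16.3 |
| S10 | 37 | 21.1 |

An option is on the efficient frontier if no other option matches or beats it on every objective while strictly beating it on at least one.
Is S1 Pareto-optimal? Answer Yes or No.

No

S5 vs S1: max drawdown 28≤28, volatility 15.1≤25.7 — S5 is at least as good on every objective and strictly better on at least one, so S5 dominates S1.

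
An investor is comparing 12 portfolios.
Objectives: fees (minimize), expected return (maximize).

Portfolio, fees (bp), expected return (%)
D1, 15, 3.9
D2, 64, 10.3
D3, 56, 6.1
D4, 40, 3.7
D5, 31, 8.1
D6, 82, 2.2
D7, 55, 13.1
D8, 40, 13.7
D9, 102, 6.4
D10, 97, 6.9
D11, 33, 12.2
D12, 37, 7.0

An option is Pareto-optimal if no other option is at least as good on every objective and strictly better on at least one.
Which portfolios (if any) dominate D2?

D7, D8, D11

D7: fees 55≤64, expected return 13.1≥10.3 — dominates D2.
D8: fees 40≤64, expected return 13.7≥10.3 — dominates D2.
D11: fees 33≤64, expected return 12.2≥10.3 — dominates D2.
Others (D1, D3, D4, D5, D6, D9, D10, D12) are each worse than D2 on at least one objective.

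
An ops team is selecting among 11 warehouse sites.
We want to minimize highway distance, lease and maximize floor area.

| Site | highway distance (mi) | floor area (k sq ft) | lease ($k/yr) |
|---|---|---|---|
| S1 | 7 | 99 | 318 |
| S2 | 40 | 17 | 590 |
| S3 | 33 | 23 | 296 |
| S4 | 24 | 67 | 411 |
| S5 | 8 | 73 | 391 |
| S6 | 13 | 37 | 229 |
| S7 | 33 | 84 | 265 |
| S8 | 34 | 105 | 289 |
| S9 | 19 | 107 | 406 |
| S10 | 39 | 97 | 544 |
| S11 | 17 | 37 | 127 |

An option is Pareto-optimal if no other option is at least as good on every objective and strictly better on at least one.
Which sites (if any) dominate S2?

S1: highway distance 7≤40, floor area 99≥17, lease 318≤590 — dominates S2.
S3: highway distance 33≤40, floor area 23≥17, lease 296≤590 — dominates S2.
S4: highway distance 24≤40, floor area 67≥17, lease 411≤590 — dominates S2.
S5: highway distance 8≤40, floor area 73≥17, lease 391≤590 — dominates S2.
S6: highway distance 13≤40, floor area 37≥17, lease 229≤590 — dominates S2.
S7: highway distance 33≤40, floor area 84≥17, lease 265≤590 — dominates S2.
S8: highway distance 34≤40, floor area 105≥17, lease 289≤590 — dominates S2.
S9: highway distance 19≤40, floor area 107≥17, lease 406≤590 — dominates S2.
S10: highway distance 39≤40, floor area 97≥17, lease 544≤590 — dominates S2.
S11: highway distance 17≤40, floor area 37≥17, lease 127≤590 — dominates S2.

S1, S3, S4, S5, S6, S7, S8, S9, S10, S11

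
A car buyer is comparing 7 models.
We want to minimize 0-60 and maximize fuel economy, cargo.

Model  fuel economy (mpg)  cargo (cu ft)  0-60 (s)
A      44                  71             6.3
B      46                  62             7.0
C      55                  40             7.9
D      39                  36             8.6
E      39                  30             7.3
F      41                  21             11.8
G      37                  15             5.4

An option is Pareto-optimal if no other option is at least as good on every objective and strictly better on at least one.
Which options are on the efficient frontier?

A, B, C, G

A: not dominated (best cargo).
B: not dominated.
C: not dominated (best fuel economy).
D: dominated by A (fuel economy 44≥39, cargo 71≥36, 0-60 6.3≤8.6).
E: dominated by A (fuel economy 44≥39, cargo 71≥30, 0-60 6.3≤7.3).
F: dominated by A (fuel economy 44≥41, cargo 71≥21, 0-60 6.3≤11.8).
G: not dominated (best 0-60).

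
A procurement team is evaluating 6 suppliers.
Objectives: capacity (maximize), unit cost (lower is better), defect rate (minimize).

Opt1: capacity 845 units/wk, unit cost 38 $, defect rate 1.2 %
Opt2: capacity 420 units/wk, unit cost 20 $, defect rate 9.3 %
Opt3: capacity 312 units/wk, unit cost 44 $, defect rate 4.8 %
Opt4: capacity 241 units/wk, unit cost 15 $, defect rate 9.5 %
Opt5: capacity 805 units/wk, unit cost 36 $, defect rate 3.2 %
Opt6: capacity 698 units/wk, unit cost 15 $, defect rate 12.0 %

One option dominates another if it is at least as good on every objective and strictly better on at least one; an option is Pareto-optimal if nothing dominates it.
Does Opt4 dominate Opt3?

No

Opt4 vs Opt3: Opt4 is worse on capacity (241 vs 312), so it does not dominate Opt3.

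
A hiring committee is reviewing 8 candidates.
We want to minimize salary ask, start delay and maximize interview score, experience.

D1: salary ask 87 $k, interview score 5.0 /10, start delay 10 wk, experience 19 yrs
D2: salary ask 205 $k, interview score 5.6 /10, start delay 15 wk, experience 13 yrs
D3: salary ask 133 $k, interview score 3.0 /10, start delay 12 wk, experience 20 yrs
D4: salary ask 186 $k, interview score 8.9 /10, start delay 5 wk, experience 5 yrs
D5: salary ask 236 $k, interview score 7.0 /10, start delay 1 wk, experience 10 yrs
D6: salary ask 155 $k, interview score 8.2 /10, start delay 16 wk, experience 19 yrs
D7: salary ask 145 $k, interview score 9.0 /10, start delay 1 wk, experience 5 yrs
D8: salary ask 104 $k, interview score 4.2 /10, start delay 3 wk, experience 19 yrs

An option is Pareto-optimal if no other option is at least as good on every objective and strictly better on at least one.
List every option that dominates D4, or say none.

D7: salary ask 145≤186, interview score 9.0≥8.9, start delay 1≤5, experience 5≥5 — dominates D4.
Others (D1, D2, D3, D5, D6, D8) are each worse than D4 on at least one objective.

D7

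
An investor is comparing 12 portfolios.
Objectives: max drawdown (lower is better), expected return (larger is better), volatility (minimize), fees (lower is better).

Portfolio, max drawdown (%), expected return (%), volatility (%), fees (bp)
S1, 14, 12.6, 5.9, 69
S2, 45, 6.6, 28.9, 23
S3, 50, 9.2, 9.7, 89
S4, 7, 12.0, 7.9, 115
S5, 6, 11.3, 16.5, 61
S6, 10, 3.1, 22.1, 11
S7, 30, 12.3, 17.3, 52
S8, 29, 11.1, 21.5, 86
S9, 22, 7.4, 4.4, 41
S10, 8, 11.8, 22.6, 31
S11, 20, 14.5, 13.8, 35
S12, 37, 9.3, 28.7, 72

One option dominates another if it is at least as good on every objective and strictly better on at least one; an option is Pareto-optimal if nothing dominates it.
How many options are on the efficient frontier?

8

S1: not dominated.
S2: not dominated.
S3: dominated by S1 (max drawdown 14≤50, expected return 12.6≥9.2, volatility 5.9≤9.7, fees 69≤89).
S4: not dominated.
S5: not dominated (best max drawdown).
S6: not dominated (best fees).
S7: dominated by S11 (max drawdown 20≤30, expected return 14.5≥12.3, volatility 13.8≤17.3, fees 35≤52).
S8: dominated by S1 (max drawdown 14≤29, expected return 12.6≥11.1, volatility 5.9≤21.5, fees 69≤86).
S9: not dominated (best volatility).
S10: not dominated.
S11: not dominated (best expected return).
S12: dominated by S1 (max drawdown 14≤37, expected return 12.6≥9.3, volatility 5.9≤28.7, fees 69≤72).
Pareto-optimal: S1, S2, S4, S5, S6, S9, S10, S11 → 8.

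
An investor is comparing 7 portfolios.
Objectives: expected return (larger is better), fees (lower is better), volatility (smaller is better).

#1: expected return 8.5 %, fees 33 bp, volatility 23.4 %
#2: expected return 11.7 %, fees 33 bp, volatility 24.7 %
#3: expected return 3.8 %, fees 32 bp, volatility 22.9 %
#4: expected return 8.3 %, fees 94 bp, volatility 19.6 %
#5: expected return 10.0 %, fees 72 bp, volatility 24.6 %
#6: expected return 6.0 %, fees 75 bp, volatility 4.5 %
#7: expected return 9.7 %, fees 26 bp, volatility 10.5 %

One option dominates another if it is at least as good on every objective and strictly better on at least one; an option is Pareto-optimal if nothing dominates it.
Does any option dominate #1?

Yes

#7 vs #1: expected return 9.7≥8.5, fees 26≤33, volatility 10.5≤23.4 — #7 is at least as good on every objective and strictly better on at least one, so #7 dominates #1.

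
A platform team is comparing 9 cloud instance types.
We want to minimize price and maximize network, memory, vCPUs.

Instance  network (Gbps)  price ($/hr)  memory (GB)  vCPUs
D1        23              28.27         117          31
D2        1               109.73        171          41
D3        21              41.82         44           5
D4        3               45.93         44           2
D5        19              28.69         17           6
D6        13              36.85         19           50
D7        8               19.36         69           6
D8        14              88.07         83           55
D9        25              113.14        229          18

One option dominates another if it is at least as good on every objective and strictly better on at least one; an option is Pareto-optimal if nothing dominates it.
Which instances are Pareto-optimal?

D1: not dominated.
D2: not dominated.
D3: dominated by D1 (network 23≥21, price 28.27≤41.82, memory 117≥44, vCPUs 31≥5).
D4: dominated by D1 (network 23≥3, price 28.27≤45.93, memory 117≥44, vCPUs 31≥2).
D5: dominated by D1 (network 23≥19, price 28.27≤28.69, memory 117≥17, vCPUs 31≥6).
D6: not dominated.
D7: not dominated (best price).
D8: not dominated (best vCPUs).
D9: not dominated (best network).

D1, D2, D6, D7, D8, D9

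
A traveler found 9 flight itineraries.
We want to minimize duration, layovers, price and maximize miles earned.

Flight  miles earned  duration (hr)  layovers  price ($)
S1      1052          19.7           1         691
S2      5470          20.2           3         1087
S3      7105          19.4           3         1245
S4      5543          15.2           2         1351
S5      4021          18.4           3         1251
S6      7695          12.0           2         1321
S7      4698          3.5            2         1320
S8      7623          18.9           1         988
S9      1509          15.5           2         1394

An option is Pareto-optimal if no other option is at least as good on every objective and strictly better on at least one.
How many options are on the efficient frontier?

5

S1: not dominated (best price).
S2: dominated by S8 (miles earned 7623≥5470, duration 18.9≤20.2, layovers 1≤3, price 988≤1087).
S3: dominated by S8 (miles earned 7623≥7105, duration 18.9≤19.4, layovers 1≤3, price 988≤1245).
S4: dominated by S6 (miles earned 7695≥5543, duration 12.0≤15.2, layovers 2≤2, price 1321≤1351).
S5: not dominated.
S6: not dominated (best miles earned).
S7: not dominated (best duration).
S8: not dominated.
S9: dominated by S4 (miles earned 5543≥1509, duration 15.2≤15.5, layovers 2≤2, price 1351≤1394).
Pareto-optimal: S1, S5, S6, S7, S8 → 5.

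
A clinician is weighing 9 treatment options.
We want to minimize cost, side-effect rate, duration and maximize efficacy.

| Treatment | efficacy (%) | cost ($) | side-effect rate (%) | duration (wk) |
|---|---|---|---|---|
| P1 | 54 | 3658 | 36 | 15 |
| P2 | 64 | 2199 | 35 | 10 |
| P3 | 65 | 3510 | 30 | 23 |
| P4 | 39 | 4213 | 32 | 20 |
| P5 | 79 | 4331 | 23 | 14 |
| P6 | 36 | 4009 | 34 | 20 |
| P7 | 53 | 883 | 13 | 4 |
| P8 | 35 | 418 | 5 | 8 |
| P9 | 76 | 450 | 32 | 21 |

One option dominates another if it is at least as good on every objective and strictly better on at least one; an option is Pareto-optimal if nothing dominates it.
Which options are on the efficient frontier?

P2, P3, P5, P7, P8, P9

P1: dominated by P2 (efficacy 64≥54, cost 2199≤3658, side-effect rate 35≤36, duration 10≤15).
P2: not dominated.
P3: not dominated.
P4: dominated by P7 (efficacy 53≥39, cost 883≤4213, side-effect rate 13≤32, duration 4≤20).
P5: not dominated (best efficacy).
P6: dominated by P7 (efficacy 53≥36, cost 883≤4009, side-effect rate 13≤34, duration 4≤20).
P7: not dominated (best duration).
P8: not dominated (best cost).
P9: not dominated.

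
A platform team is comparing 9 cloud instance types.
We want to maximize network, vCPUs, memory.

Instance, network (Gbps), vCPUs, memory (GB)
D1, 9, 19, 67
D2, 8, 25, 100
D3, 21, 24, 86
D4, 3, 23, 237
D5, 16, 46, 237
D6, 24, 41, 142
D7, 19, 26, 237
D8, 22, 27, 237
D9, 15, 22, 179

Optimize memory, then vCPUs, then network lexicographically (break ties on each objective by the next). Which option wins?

First maximize memory: best is 237, kept {D4, D5, D7, D8}.
Then maximize vCPUs: best is 46, kept {D5}.

D5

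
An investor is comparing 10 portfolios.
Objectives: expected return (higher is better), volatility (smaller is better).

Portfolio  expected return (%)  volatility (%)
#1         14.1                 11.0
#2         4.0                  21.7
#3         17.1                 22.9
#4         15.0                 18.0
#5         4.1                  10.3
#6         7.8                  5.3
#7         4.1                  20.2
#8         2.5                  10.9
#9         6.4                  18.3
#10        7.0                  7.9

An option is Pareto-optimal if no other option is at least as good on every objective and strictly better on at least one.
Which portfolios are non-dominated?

#1: not dominated.
#2: dominated by #1 (expected return 14.1≥4.0, volatility 11.0≤21.7).
#3: not dominated (best expected return).
#4: not dominated.
#5: dominated by #6 (expected return 7.8≥4.1, volatility 5.3≤10.3).
#6: not dominated (best volatility).
#7: dominated by #1 (expected return 14.1≥4.1, volatility 11.0≤20.2).
#8: dominated by #5 (expected return 4.1≥2.5, volatility 10.3≤10.9).
#9: dominated by #1 (expected return 14.1≥6.4, volatility 11.0≤18.3).
#10: dominated by #6 (expected return 7.8≥7.0, volatility 5.3≤7.9).

#1, #3, #4, #6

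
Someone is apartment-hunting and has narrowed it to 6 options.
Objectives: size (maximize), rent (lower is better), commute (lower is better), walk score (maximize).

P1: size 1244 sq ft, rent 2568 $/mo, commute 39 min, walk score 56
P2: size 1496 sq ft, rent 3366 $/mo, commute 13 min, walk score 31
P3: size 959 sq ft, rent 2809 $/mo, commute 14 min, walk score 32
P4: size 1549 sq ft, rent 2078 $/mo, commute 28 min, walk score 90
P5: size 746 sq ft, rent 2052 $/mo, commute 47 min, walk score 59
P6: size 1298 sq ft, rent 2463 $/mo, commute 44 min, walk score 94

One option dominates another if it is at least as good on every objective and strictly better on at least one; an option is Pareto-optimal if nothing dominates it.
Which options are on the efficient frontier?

P1: dominated by P4 (size 1549≥1244, rent 2078≤2568, commute 28≤39, walk score 90≥56).
P2: not dominated (best commute).
P3: not dominated.
P4: not dominated (best size).
P5: not dominated (best rent).
P6: not dominated (best walk score).

P2, P3, P4, P5, P6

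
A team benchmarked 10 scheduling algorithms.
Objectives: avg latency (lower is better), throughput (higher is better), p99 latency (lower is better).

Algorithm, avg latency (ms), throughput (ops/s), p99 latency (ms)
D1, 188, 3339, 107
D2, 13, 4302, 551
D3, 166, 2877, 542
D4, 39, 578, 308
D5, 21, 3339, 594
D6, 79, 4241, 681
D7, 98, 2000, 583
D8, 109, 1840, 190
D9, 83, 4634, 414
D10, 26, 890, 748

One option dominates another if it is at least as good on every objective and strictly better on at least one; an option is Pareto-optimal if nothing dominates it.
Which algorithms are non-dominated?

D1: not dominated (best p99 latency).
D2: not dominated (best avg latency).
D3: dominated by D9 (avg latency 83≤166, throughput 4634≥2877, p99 latency 414≤542).
D4: not dominated.
D5: dominated by D2 (avg latency 13≤21, throughput 4302≥3339, p99 latency 551≤594).
D6: dominated by D2 (avg latency 13≤79, throughput 4302≥4241, p99 latency 551≤681).
D7: dominated by D2 (avg latency 13≤98, throughput 4302≥2000, p99 latency 551≤583).
D8: not dominated.
D9: not dominated (best throughput).
D10: dominated by D2 (avg latency 13≤26, throughput 4302≥890, p99 latency 551≤748).

D1, D2, D4, D8, D9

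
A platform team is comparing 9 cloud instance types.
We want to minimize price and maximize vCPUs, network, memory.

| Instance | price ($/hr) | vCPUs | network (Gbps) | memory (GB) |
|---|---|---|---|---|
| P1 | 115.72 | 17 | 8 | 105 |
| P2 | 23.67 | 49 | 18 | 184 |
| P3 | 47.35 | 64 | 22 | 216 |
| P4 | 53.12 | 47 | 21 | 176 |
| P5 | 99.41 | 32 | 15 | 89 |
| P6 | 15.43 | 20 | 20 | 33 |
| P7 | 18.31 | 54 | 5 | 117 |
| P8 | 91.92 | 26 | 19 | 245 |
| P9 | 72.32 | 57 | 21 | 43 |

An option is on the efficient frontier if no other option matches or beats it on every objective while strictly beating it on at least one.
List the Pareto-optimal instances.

P1: dominated by P2 (price 23.67≤115.72, vCPUs 49≥17, network 18≥8, memory 184≥105).
P2: not dominated.
P3: not dominated (best vCPUs).
P4: dominated by P3 (price 47.35≤53.12, vCPUs 64≥47, network 22≥21, memory 216≥176).
P5: dominated by P2 (price 23.67≤99.41, vCPUs 49≥32, network 18≥15, memory 184≥89).
P6: not dominated (best price).
P7: not dominated.
P8: not dominated (best memory).
P9: dominated by P3 (price 47.35≤72.32, vCPUs 64≥57, network 22≥21, memory 216≥43).

P2, P3, P6, P7, P8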